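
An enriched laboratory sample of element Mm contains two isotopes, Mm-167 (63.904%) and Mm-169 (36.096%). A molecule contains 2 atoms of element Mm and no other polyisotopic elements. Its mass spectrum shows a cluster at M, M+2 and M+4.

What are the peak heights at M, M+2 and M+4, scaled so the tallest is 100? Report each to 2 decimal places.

88.52 : 100.00 : 28.24

The 2 Mm atoms are independent, so intensities follow the terms of (0.63904 + 0.36096)^2.
P(M) = 0.63904^2 = 0.408372
P(M+2) = 2 × 0.63904^1 × 0.36096^1 = 0.461336
P(M+4) = 0.36096^2 = 0.130292
The M+2 peak is largest (0.461336); scaling to 100 gives 88.52 : 100.00 : 28.24.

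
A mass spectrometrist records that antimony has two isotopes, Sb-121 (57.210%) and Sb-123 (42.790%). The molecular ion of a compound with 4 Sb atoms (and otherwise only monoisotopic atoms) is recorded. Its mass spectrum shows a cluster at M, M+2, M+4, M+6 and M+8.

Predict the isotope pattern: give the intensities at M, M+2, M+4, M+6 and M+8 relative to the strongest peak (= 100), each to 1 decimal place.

Each Sb atom is independently Sb-121 (p = 0.57210) or Sb-123 (q = 0.42790); the cluster is the binomial expansion (p + q)^4.
P(M) = 0.57210^4 = 0.107124
P(M+2) = 4 × 0.57210^3 × 0.42790^1 = 0.320493
P(M+4) = 6 × 0.57210^2 × 0.42790^2 = 0.359567
P(M+6) = 4 × 0.57210^1 × 0.42790^3 = 0.179291
P(M+8) = 0.42790^4 = 0.033525
The M+4 peak is largest (0.359567); scaling to 100 gives 29.8 : 89.1 : 100.0 : 49.9 : 9.3.

29.8 : 89.1 : 100.0 : 49.9 : 9.3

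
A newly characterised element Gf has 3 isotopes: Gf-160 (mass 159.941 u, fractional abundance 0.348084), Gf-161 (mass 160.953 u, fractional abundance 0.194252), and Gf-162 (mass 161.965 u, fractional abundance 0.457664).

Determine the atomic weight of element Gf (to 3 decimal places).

161.064 u

Weight each isotope mass by its fractional abundance: 0.348084 × 159.941 + 0.194252 × 160.953 + 0.457664 × 161.965
= 55.6729 + 31.2654 + 74.1255 = 161.0638 u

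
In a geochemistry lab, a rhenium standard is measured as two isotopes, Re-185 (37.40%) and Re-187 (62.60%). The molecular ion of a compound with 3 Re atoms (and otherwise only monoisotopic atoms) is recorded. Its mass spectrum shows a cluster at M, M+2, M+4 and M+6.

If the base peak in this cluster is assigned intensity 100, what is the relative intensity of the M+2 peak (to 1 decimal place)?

59.7

(0.3740 + 0.6260)^3 gives M 0.0523, M+2 0.2627, M+4 0.4397, M+6 0.2453; the largest is M+4.
P(M+4) = C(3,2) × 0.3740^1 × 0.6260^2 = 3 × 0.3740 × 0.391876 = 0.439685 (base)
P(M+2) = C(3,1) × 0.3740^2 × 0.6260^1 = 3 × 0.139876 × 0.6260 = 0.262687
Relative intensity = 0.262687 / 0.439685 × 100 = 59.7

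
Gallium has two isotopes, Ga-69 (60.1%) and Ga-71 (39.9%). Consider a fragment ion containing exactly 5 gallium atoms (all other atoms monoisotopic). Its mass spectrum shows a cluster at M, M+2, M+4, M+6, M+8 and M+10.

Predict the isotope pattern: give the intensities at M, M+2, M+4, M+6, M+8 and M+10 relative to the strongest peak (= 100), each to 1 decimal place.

22.7 : 75.3 : 100.0 : 66.4 : 22.0 : 2.9

Expanding (0.601 + 0.399)^5:
P(M) = 0.601^5 = 0.078410
P(M+2) = 5 × 0.601^4 × 0.399^1 = 0.260280
P(M+4) = 10 × 0.601^3 × 0.399^2 = 0.345596
P(M+6) = 10 × 0.601^2 × 0.399^3 = 0.229439
P(M+8) = 5 × 0.601^1 × 0.399^4 = 0.076162
P(M+10) = 0.399^5 = 0.010113
The M+4 peak is largest (0.345596); scaling to 100 gives 22.7 : 75.3 : 100.0 : 66.4 : 22.0 : 2.9.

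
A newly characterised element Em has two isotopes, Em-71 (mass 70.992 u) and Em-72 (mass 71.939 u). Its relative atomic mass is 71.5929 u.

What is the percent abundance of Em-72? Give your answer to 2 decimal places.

Writing the weighted mean with unknown fraction x of Em-71:
70.992·x + 71.939·(1 − x) = 71.5929
(70.992 − 71.939)·x = 71.5929 − 71.939
x = -0.3461 / -0.947 = 0.36547 → 36.55% Em-71, 63.45% Em-72.

63.45%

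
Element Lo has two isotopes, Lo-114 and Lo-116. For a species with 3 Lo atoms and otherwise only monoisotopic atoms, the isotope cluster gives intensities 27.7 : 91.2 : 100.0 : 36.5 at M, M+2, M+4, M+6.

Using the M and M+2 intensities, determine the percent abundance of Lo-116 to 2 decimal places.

52.32%

Write p for the Lo-114 fraction. I(M+2)/I(M) = [C(3,1)·p^2·(1−p)] / p^3 = 3·(1−p)/p = 91.2/27.7 = 3.2924
(1−p)/p = 3.2924/3 = 1.0975  ⇒  p = 1/(1 + 1.0975) = 0.4768
Lo-114: 47.68%, Lo-116: 52.32%.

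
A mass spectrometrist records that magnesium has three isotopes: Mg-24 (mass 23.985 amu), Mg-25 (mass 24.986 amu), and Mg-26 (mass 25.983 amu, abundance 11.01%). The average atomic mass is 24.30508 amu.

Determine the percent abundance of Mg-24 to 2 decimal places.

Let x and y be the fractions of Mg-24 and Mg-25. Then x + y = 1 − 0.1101 = 0.8899 and 23.985x + 24.986y = 24.30508 − 0.1101×25.983 = 21.4443517.
Substituting: 23.985x + 24.986(0.8899 − x) = 21.4443517
(23.985 − 24.986)x = -0.7906897  ⇒  x = 0.78990, y = 0.10000
Mg-24: 78.99%, Mg-25: 10.00%.

78.99%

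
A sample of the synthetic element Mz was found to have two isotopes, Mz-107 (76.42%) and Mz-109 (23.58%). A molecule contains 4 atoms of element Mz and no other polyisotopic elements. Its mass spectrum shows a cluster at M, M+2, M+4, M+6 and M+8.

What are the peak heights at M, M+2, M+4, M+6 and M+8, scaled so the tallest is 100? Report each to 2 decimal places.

81.02 : 100.00 : 46.28 : 9.52 : 0.73

Each Mz atom is independently Mz-107 (p = 0.7642) or Mz-109 (q = 0.2358); the cluster is the binomial expansion (p + q)^4.
P(M) = 0.7642^4 = 0.341058
P(M+2) = 4 × 0.7642^3 × 0.2358^1 = 0.420945
P(M+4) = 6 × 0.7642^2 × 0.2358^2 = 0.194829
P(M+6) = 4 × 0.7642^1 × 0.2358^3 = 0.040077
P(M+8) = 0.2358^4 = 0.003092
The M+2 peak is largest (0.420945); scaling to 100 gives 81.02 : 100.00 : 46.28 : 9.52 : 0.73.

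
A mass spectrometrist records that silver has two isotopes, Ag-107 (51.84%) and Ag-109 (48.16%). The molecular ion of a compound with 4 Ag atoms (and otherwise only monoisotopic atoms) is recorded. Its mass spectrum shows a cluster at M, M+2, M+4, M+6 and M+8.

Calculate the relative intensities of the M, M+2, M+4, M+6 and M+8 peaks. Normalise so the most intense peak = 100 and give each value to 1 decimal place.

Expanding (0.5184 + 0.4816)^4:
P(M) = 0.5184^4 = 0.072220
P(M+2) = 4 × 0.5184^3 × 0.4816^1 = 0.268375
P(M+4) = 6 × 0.5184^2 × 0.4816^2 = 0.373985
P(M+6) = 4 × 0.5184^1 × 0.4816^3 = 0.231624
P(M+8) = 0.4816^4 = 0.053795
The M+4 peak is largest (0.373985); scaling to 100 gives 19.3 : 71.8 : 100.0 : 61.9 : 14.4.

19.3 : 71.8 : 100.0 : 61.9 : 14.4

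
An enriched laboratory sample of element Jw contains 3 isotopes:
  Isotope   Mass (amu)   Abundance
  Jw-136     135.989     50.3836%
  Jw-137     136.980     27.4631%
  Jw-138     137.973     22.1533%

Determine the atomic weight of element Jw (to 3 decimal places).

The abundance-weighted mean is 0.503836 × 135.989 + 0.274631 × 136.980 + 0.221533 × 137.973
= 68.5162 + 37.6190 + 30.5656 = 136.7008 amu

136.701 amu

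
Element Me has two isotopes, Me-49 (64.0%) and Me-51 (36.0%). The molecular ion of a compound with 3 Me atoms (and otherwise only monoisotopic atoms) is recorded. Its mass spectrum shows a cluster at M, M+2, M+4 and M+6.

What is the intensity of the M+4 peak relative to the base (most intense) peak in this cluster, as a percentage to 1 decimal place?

Term probabilities: M 0.2621, M+2 0.4424, M+4 0.2488, M+6 0.0467. Base peak = M+2.
P(M+2) = C(3,1) × 0.640^2 × 0.360^1 = 3 × 0.4096 × 0.3600 = 0.442368 (base)
P(M+4) = C(3,2) × 0.640^1 × 0.360^2 = 3 × 0.6400 × 0.1296 = 0.248832
Relative intensity = 0.248832 / 0.442368 × 100 = 56.2

56.2%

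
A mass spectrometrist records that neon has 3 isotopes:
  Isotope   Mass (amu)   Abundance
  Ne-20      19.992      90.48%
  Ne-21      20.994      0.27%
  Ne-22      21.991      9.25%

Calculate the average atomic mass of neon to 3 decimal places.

Ar = Σ fᵢ·mᵢ = 0.9048 × 19.992 + 0.0027 × 20.994 + 0.0925 × 21.991
= 18.0888 + 0.0567 + 2.0342 = 20.1797 amu

20.180 amu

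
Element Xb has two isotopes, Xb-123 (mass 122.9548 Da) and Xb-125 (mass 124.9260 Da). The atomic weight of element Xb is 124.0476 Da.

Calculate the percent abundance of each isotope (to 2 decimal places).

Xb-123: 44.56%, Xb-125: 55.44%

Let x be the fractional abundance of Xb-123; then Xb-125 has abundance 1 − x.
122.9548·x + 124.9260·(1 − x) = 124.0476
(122.9548 − 124.9260)·x = 124.0476 − 124.9260
x = -0.8784 / -1.9712 = 0.44562 → 44.56% Xb-123, 55.44% Xb-125.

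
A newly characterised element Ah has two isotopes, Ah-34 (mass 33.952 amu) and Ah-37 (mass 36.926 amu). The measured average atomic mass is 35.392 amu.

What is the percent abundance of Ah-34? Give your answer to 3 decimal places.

51.580%

Let x be the fractional abundance of Ah-34; then Ah-37 has abundance 1 − x.
33.952·x + 36.926·(1 − x) = 35.392
(33.952 − 36.926)·x = 35.392 − 36.926
x = -1.534 / -2.974 = 0.51580 → 51.580% Ah-34, 48.420% Ah-37.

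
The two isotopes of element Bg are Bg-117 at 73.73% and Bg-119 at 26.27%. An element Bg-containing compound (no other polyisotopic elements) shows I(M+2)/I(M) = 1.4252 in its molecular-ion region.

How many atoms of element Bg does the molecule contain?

4

With n Bg atoms, P(M+2)/P(M) = C(n,1)·p^(n−1)q / p^n = n·q/p = n · 0.2627/0.7373.
n = 1.4252 × 0.7373/0.2627 = 4.00 ≈ 4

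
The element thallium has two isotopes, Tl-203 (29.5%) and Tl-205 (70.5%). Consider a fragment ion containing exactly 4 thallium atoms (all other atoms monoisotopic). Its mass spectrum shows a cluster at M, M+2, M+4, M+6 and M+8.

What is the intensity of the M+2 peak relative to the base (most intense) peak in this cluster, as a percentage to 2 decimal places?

Term probabilities: M 0.0076, M+2 0.0724, M+4 0.2595, M+6 0.4135, M+8 0.2470. Base peak = M+6.
P(M+6) = C(4,3) × 0.295^1 × 0.705^3 = 4 × 0.2950 × 0.35040263 = 0.413475 (base)
P(M+2) = C(4,1) × 0.295^3 × 0.705^1 = 4 × 0.02567237 × 0.7050 = 0.072396
Relative intensity = 0.072396 / 0.413475 × 100 = 17.51

17.51%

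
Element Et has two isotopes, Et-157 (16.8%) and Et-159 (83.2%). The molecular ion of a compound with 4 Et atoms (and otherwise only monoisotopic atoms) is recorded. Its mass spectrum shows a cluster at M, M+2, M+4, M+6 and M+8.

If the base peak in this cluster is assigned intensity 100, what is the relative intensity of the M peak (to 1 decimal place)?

(0.168 + 0.832)^4 gives M 0.0008, M+2 0.0158, M+4 0.1172, M+6 0.3870, M+8 0.4792; the largest is M+8.
P(M+8) = C(4,4) × 0.168^0 × 0.832^4 = 1 × 1.0000 × 0.47917407 = 0.479174 (base)
P(M) = C(4,0) × 0.168^4 × 0.832^0 = 1 × 0.00079659 × 1.0000 = 0.000797
Relative intensity = 0.000797 / 0.479174 × 100 = 0.2

0.2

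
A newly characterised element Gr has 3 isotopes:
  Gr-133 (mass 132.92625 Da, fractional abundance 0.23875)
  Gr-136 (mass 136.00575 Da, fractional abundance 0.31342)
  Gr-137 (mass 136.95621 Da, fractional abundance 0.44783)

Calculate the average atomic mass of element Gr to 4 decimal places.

135.6962 Da

The abundance-weighted mean is 0.23875 × 132.92625 + 0.31342 × 136.00575 + 0.44783 × 136.95621
= 31.736142 + 42.626922 + 61.333100 = 135.696164 Da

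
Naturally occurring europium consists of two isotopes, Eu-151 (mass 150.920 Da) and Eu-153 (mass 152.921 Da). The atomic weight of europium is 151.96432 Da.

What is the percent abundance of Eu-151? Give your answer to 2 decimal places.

With x = fraction of Eu-151 (so Eu-153 is 1 − x):
150.920·x + 152.921·(1 − x) = 151.96432
(150.920 − 152.921)·x = 151.96432 − 152.921
x = -0.95668 / -2.001 = 0.47810 → 47.81% Eu-151, 52.19% Eu-153.

47.81%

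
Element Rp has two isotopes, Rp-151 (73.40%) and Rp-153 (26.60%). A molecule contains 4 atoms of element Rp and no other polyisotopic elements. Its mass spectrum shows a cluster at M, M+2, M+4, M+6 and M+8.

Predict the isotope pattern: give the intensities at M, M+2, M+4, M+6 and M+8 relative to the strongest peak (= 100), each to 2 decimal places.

68.98 : 100.00 : 54.36 : 13.13 : 1.19

Each Rp atom is independently Rp-151 (p = 0.7340) or Rp-153 (q = 0.2660); the cluster is the binomial expansion (p + q)^4.
P(M) = 0.7340^4 = 0.290258
P(M+2) = 4 × 0.7340^3 × 0.2660^1 = 0.420756
P(M+4) = 6 × 0.7340^2 × 0.2660^2 = 0.228721
P(M+6) = 4 × 0.7340^1 × 0.2660^3 = 0.055259
P(M+8) = 0.2660^4 = 0.005006
The M+2 peak is largest (0.420756); scaling to 100 gives 68.98 : 100.00 : 54.36 : 13.13 : 1.19.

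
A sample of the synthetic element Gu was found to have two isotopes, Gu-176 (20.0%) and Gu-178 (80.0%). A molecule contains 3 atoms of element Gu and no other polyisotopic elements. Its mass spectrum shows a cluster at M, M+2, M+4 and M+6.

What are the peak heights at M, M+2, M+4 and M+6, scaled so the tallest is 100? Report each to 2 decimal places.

1.56 : 18.75 : 75.00 : 100.00

Each Gu atom is independently Gu-176 (p = 0.200) or Gu-178 (q = 0.800); the cluster is the binomial expansion (p + q)^3.
P(M) = 0.200^3 = 0.008000
P(M+2) = 3 × 0.200^2 × 0.800^1 = 0.096000
P(M+4) = 3 × 0.200^1 × 0.800^2 = 0.384000
P(M+6) = 0.800^3 = 0.512000
The M+6 peak is largest (0.512000); scaling to 100 gives 1.56 : 18.75 : 75.00 : 100.00.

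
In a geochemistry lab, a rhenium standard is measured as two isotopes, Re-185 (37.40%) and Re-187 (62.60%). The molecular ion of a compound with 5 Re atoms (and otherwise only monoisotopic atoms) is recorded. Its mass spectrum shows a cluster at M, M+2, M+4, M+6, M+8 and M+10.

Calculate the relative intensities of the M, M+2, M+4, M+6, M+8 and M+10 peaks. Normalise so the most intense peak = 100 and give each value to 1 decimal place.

2.1 : 17.8 : 59.7 : 100.0 : 83.7 : 28.0

The 5 Re atoms are independent, so intensities follow the terms of (0.3740 + 0.6260)^5.
P(M) = 0.3740^5 = 0.007317
P(M+2) = 5 × 0.3740^4 × 0.6260^1 = 0.061239
P(M+4) = 10 × 0.3740^3 × 0.6260^2 = 0.205005
P(M+6) = 10 × 0.3740^2 × 0.6260^3 = 0.343136
P(M+8) = 5 × 0.3740^1 × 0.6260^4 = 0.287170
P(M+10) = 0.6260^5 = 0.096133
The M+6 peak is largest (0.343136); scaling to 100 gives 2.1 : 17.8 : 59.7 : 100.0 : 83.7 : 28.0.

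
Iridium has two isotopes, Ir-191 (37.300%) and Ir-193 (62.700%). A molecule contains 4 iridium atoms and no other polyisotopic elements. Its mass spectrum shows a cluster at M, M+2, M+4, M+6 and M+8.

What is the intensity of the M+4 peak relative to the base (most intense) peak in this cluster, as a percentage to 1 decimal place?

89.2%

Term probabilities: M 0.0194, M+2 0.1302, M+4 0.3282, M+6 0.3678, M+8 0.1546. Base peak = M+6.
P(M+6) = C(4,3) × 0.37300^1 × 0.62700^3 = 4 × 0.3730 × 0.24649188 = 0.367766 (base)
P(M+4) = C(4,2) × 0.37300^2 × 0.62700^2 = 6 × 0.139129 × 0.393129 = 0.328174
Relative intensity = 0.328174 / 0.367766 × 100 = 89.2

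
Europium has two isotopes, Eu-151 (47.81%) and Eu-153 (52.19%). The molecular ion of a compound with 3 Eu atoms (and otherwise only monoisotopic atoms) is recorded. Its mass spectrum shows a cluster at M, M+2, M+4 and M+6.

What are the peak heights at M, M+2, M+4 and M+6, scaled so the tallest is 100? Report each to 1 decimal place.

28.0 : 91.6 : 100.0 : 36.4

Each Eu atom is independently Eu-151 (p = 0.4781) or Eu-153 (q = 0.5219); the cluster is the binomial expansion (p + q)^3.
P(M) = 0.4781^3 = 0.109284
P(M+2) = 3 × 0.4781^2 × 0.5219^1 = 0.357887
P(M+4) = 3 × 0.4781^1 × 0.5219^2 = 0.390674
P(M+6) = 0.5219^3 = 0.142155
The M+4 peak is largest (0.390674); scaling to 100 gives 28.0 : 91.6 : 100.0 : 36.4.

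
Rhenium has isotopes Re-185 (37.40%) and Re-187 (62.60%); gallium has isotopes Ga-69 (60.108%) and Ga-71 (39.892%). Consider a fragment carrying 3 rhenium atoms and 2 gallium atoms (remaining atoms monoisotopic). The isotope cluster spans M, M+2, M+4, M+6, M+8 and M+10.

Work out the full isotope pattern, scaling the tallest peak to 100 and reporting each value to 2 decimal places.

5.54 : 35.16 : 85.90 : 100.00 : 54.97 : 11.44

Rhenium pattern (n=3): 0.05231362 : 0.26268713 : 0.43968487 : 0.24531438
Gallium pattern (n=2): 0.36129717 : 0.47956567 : 0.15913717
Convolve the two distributions (both contribute in 2-u steps):
  M: 0.05231362×0.36129717 = 0.018901
  M+2: 0.05231362×0.47956567 + 0.26268713×0.36129717 = 0.119996
  M+4: 0.05231362×0.15913717 + 0.26268713×0.47956567 + 0.43968487×0.36129717 = 0.293158
  M+6: 0.26268713×0.15913717 + 0.43968487×0.47956567 + 0.24531438×0.36129717 = 0.341292
  M+8: 0.43968487×0.15913717 + 0.24531438×0.47956567 = 0.187615
  M+10: 0.24531438×0.15913717 = 0.039039
Scale to base peak (0.341292) = 100: 5.54 : 35.16 : 85.90 : 100.00 : 54.97 : 11.44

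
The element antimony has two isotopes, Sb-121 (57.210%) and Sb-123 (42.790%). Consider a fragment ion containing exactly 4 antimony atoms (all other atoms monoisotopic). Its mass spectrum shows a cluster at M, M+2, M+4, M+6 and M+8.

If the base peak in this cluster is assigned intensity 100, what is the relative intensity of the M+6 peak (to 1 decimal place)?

49.9

Term probabilities: M 0.1071, M+2 0.3205, M+4 0.3596, M+6 0.1793, M+8 0.0335. Base peak = M+4.
P(M+4) = C(4,2) × 0.57210^2 × 0.42790^2 = 6 × 0.32729841 × 0.18309841 = 0.359567 (base)
P(M+6) = C(4,3) × 0.57210^1 × 0.42790^3 = 4 × 0.5721 × 0.07834781 = 0.179291
Relative intensity = 0.179291 / 0.359567 × 100 = 49.9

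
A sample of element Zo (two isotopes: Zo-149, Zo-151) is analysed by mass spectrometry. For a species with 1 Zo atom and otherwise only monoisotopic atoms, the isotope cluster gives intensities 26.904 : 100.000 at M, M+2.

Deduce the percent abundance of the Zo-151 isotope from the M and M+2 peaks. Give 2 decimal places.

78.80%

Let p = fractional abundance of Zo-149. I(M+2)/I(M) = [C(1,1)·p^0·(1−p)] / p^1 = 1·(1−p)/p = 100.000/26.904 = 3.7169
(1−p)/p = 3.7169/1 = 3.7169  ⇒  p = 1/(1 + 3.7169) = 0.2120
Zo-149: 21.20%, Zo-151: 78.80%.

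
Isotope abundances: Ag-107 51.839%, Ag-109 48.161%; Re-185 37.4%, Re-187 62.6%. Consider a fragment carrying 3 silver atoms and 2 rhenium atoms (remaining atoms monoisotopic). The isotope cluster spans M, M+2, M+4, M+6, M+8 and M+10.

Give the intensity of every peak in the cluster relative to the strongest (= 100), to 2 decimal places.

Silver pattern (n=3): 0.13930601 : 0.38826655 : 0.36071887 : 0.11170857
Rhenium pattern (n=2): 0.139876 : 0.468248 : 0.391876
Convolve the two distributions (both contribute in 2-u steps):
  M: 0.13930601×0.139876 = 0.019486
  M+2: 0.13930601×0.468248 + 0.38826655×0.139876 = 0.119539
  M+4: 0.13930601×0.391876 + 0.38826655×0.468248 + 0.36071887×0.139876 = 0.286852
  M+6: 0.38826655×0.391876 + 0.36071887×0.468248 + 0.11170857×0.139876 = 0.336684
  M+8: 0.36071887×0.391876 + 0.11170857×0.468248 = 0.193664
  M+10: 0.11170857×0.391876 = 0.043776
Scale to base peak (0.336684) = 100: 5.79 : 35.50 : 85.20 : 100.00 : 57.52 : 13.00

5.79 : 35.50 : 85.20 : 100.00 : 57.52 : 13.00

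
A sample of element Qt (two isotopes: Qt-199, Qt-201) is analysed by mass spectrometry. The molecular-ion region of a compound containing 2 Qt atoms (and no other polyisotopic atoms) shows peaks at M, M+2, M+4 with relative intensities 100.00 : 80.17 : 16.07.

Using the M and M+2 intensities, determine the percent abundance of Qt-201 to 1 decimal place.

28.6%

Write p for the Qt-199 fraction. I(M+2)/I(M) = [C(2,1)·p^1·(1−p)] / p^2 = 2·(1−p)/p = 80.17/100.00 = 0.8017
(1−p)/p = 0.8017/2 = 0.4008  ⇒  p = 1/(1 + 0.4008) = 0.7139
Qt-199: 71.4%, Qt-201: 28.6%.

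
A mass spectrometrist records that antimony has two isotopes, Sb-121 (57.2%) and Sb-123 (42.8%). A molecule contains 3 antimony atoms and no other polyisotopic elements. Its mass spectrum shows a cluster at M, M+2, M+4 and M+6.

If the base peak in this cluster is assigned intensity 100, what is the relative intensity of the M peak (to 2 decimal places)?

(0.572 + 0.428)^3 gives M 0.1871, M+2 0.4201, M+4 0.3143, M+6 0.0784; the largest is M+2.
P(M+2) = C(3,1) × 0.572^2 × 0.428^1 = 3 × 0.327184 × 0.4280 = 0.420104 (base)
P(M) = C(3,0) × 0.572^3 × 0.428^0 = 1 × 0.18714925 × 1.0000 = 0.187149
Relative intensity = 0.187149 / 0.420104 × 100 = 44.55

44.55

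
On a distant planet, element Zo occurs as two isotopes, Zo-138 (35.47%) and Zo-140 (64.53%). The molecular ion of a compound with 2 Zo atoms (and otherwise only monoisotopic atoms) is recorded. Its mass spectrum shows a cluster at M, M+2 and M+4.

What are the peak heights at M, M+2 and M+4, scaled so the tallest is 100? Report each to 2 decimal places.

27.48 : 100.00 : 90.96

Expanding (0.3547 + 0.6453)^2:
P(M) = 0.3547^2 = 0.125812
P(M+2) = 2 × 0.3547^1 × 0.6453^1 = 0.457776
P(M+4) = 0.6453^2 = 0.416412
The M+2 peak is largest (0.457776); scaling to 100 gives 27.48 : 100.00 : 90.96.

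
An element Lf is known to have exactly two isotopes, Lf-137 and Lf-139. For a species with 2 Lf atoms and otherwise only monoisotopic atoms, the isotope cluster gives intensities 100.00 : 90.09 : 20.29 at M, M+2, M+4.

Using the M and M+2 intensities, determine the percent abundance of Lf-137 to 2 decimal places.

If p is the fraction of Lf that is Lf-137, then I(M+2)/I(M) = [C(2,1)·p^1·(1−p)] / p^2 = 2·(1−p)/p = 90.09/100.00 = 0.9009
(1−p)/p = 0.9009/2 = 0.4505  ⇒  p = 1/(1 + 0.4505) = 0.6894
Lf-137: 68.94%, Lf-139: 31.06%.

68.94%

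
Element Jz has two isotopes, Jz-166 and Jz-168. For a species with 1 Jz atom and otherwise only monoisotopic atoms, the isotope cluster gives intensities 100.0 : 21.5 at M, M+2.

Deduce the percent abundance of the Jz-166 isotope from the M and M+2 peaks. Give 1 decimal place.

82.3%

If p is the fraction of Jz that is Jz-166, then I(M+2)/I(M) = [C(1,1)·p^0·(1−p)] / p^1 = 1·(1−p)/p = 21.5/100.0 = 0.2150
(1−p)/p = 0.2150/1 = 0.2150  ⇒  p = 1/(1 + 0.2150) = 0.8230
Jz-166: 82.3%, Jz-168: 17.7%.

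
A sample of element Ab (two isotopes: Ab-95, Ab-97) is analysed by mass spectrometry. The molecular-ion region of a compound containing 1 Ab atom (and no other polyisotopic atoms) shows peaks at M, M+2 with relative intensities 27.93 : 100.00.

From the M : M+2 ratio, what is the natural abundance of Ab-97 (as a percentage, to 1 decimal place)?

If p is the fraction of Ab that is Ab-95, then I(M+2)/I(M) = [C(1,1)·p^0·(1−p)] / p^1 = 1·(1−p)/p = 100.00/27.93 = 3.5804
(1−p)/p = 3.5804/1 = 3.5804  ⇒  p = 1/(1 + 3.5804) = 0.2183
Ab-95: 21.8%, Ab-97: 78.2%.

78.2%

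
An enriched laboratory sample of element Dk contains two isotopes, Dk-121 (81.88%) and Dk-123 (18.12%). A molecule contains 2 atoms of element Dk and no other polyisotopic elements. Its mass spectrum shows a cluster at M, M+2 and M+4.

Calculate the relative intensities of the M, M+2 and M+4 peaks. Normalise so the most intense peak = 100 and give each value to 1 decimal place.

100.0 : 44.3 : 4.9

Each Dk atom is independently Dk-121 (p = 0.8188) or Dk-123 (q = 0.1812); the cluster is the binomial expansion (p + q)^2.
P(M) = 0.8188^2 = 0.670433
P(M+2) = 2 × 0.8188^1 × 0.1812^1 = 0.296733
P(M+4) = 0.1812^2 = 0.032833
The M peak is largest (0.670433); scaling to 100 gives 100.0 : 44.3 : 4.9.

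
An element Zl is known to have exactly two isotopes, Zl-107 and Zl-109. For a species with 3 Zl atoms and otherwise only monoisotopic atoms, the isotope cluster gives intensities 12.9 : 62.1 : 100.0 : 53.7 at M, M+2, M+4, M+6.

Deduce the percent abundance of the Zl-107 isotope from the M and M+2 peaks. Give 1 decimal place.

If p is the fraction of Zl that is Zl-107, then I(M+2)/I(M) = [C(3,1)·p^2·(1−p)] / p^3 = 3·(1−p)/p = 62.1/12.9 = 4.8140
(1−p)/p = 4.8140/3 = 1.6047  ⇒  p = 1/(1 + 1.6047) = 0.3839
Zl-107: 38.4%, Zl-109: 61.6%.

38.4%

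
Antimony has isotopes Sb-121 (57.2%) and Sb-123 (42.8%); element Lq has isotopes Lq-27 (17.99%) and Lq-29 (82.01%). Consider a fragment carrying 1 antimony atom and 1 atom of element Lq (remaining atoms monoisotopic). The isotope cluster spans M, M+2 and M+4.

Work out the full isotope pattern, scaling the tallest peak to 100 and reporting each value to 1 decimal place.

18.8 : 100.0 : 64.3

Antimony pattern (n=1): 0.5720 : 0.4280
Element Lq pattern (n=1): 0.1799 : 0.8201
Convolve the two distributions (both contribute in 2-u steps):
  M: 0.5720×0.1799 = 0.102903
  M+2: 0.5720×0.8201 + 0.4280×0.1799 = 0.546094
  M+4: 0.4280×0.8201 = 0.351003
Scale to base peak (0.546094) = 100: 18.8 : 100.0 : 64.3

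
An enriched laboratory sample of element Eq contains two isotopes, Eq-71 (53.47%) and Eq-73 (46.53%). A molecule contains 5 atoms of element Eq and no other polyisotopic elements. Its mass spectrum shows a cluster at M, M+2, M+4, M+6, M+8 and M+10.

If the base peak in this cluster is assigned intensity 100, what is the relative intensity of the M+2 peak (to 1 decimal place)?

Binomial terms of (0.5347 + 0.4653)^5: M 0.0437, M+2 0.1902, M+4 0.3310, M+6 0.2880, M+8 0.1253, M+10 0.0218 → M+4 is the base peak.
P(M+4) = C(5,2) × 0.5347^3 × 0.4653^2 = 10 × 0.15287292 × 0.21650409 = 0.330976 (base)
P(M+2) = C(5,1) × 0.5347^4 × 0.4653^1 = 5 × 0.08174115 × 0.4653 = 0.190171
Relative intensity = 0.190171 / 0.330976 × 100 = 57.5

57.5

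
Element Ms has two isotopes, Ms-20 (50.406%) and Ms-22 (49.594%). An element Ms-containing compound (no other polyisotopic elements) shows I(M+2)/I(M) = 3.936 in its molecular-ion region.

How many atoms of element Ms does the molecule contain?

4

For n independent Ms atoms, I(M+2)/I(M) = n · (abundance Ms-22) / (abundance Ms-20) = n · 0.49594/0.50406.
n = 3.936 × 0.50406/0.49594 = 4.00 ≈ 4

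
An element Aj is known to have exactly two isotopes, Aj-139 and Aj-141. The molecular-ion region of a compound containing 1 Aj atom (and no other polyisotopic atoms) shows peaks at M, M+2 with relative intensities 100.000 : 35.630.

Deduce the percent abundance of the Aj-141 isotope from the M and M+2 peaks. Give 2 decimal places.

26.27%

Let p = fractional abundance of Aj-139. I(M+2)/I(M) = [C(1,1)·p^0·(1−p)] / p^1 = 1·(1−p)/p = 35.630/100.000 = 0.3563
(1−p)/p = 0.3563/1 = 0.3563  ⇒  p = 1/(1 + 0.3563) = 0.7373
Aj-139: 73.73%, Aj-141: 26.27%.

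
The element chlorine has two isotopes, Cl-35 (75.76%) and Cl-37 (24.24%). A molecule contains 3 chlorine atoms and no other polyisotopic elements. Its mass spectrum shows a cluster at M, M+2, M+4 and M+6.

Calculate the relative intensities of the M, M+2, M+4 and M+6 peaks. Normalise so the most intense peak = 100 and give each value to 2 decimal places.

The 3 Cl atoms are independent, so intensities follow the terms of (0.7576 + 0.2424)^3.
P(M) = 0.7576^3 = 0.434830
P(M+2) = 3 × 0.7576^2 × 0.2424^1 = 0.417382
P(M+4) = 3 × 0.7576^1 × 0.2424^2 = 0.133545
P(M+6) = 0.2424^3 = 0.014243
The M peak is largest (0.434830); scaling to 100 gives 100.00 : 95.99 : 30.71 : 3.28.

100.00 : 95.99 : 30.71 : 3.28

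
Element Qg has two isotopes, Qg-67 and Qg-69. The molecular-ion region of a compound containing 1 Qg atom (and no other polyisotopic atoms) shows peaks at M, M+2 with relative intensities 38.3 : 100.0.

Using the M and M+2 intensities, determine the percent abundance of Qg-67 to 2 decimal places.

27.69%

Write p for the Qg-67 fraction. I(M+2)/I(M) = [C(1,1)·p^0·(1−p)] / p^1 = 1·(1−p)/p = 100.0/38.3 = 2.6110
(1−p)/p = 2.6110/1 = 2.6110  ⇒  p = 1/(1 + 2.6110) = 0.2769
Qg-67: 27.69%, Qg-69: 72.31%.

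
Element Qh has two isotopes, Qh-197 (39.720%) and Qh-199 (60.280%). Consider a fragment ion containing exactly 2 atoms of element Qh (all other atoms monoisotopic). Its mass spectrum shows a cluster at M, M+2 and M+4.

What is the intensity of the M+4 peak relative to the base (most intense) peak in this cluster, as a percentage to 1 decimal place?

75.9%

Binomial terms of (0.39720 + 0.60280)^2: M 0.1578, M+2 0.4789, M+4 0.3634 → M+2 is the base peak.
P(M+2) = C(2,1) × 0.39720^1 × 0.60280^1 = 2 × 0.3972 × 0.6028 = 0.478864 (base)
P(M+4) = C(2,2) × 0.39720^0 × 0.60280^2 = 1 × 1.0000 × 0.36336784 = 0.363368
Relative intensity = 0.363368 / 0.478864 × 100 = 75.9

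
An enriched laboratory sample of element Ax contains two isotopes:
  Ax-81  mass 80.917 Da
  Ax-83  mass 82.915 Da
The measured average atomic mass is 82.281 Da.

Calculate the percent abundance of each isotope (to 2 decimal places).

With x = fraction of Ax-81 (so Ax-83 is 1 − x):
80.917·x + 82.915·(1 − x) = 82.281
(80.917 − 82.915)·x = 82.281 − 82.915
x = -0.634 / -1.998 = 0.31732 → 31.73% Ax-81, 68.27% Ax-83.

Ax-81: 31.73%, Ax-83: 68.27%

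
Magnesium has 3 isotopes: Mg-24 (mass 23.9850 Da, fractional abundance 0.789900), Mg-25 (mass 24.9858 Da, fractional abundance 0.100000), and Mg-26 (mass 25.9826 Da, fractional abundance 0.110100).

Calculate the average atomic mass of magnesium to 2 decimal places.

24.31 Da

Average mass = Σ (abundance × isotope mass) = 0.789900 × 23.9850 + 0.100000 × 24.9858 + 0.110100 × 25.9826
= 18.94575 + 2.49858 + 2.86068 = 24.30501 Da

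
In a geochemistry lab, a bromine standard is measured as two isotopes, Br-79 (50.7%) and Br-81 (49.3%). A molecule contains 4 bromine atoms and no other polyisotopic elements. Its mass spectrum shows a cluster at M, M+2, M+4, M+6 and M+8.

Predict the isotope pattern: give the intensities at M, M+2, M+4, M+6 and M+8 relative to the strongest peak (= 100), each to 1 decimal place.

17.6 : 68.6 : 100.0 : 64.8 : 15.8

The 4 Br atoms are independent, so intensities follow the terms of (0.507 + 0.493)^4.
P(M) = 0.507^4 = 0.066074
P(M+2) = 4 × 0.507^3 × 0.493^1 = 0.256999
P(M+4) = 6 × 0.507^2 × 0.493^2 = 0.374853
P(M+6) = 4 × 0.507^1 × 0.493^3 = 0.243001
P(M+8) = 0.493^4 = 0.059073
The M+4 peak is largest (0.374853); scaling to 100 gives 17.6 : 68.6 : 100.0 : 64.8 : 15.8.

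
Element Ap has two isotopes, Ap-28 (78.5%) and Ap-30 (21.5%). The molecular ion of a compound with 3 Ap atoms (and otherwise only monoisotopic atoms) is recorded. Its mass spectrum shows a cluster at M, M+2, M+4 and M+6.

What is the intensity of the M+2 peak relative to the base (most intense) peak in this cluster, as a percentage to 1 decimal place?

82.2%

(0.785 + 0.215)^3 gives M 0.4837, M+2 0.3975, M+4 0.1089, M+6 0.0099; the largest is M.
P(M) = C(3,0) × 0.785^3 × 0.215^0 = 1 × 0.48373663 × 1.0000 = 0.483737 (base)
P(M+2) = C(3,1) × 0.785^2 × 0.215^1 = 3 × 0.616225 × 0.2150 = 0.397465
Relative intensity = 0.397465 / 0.483737 × 100 = 82.2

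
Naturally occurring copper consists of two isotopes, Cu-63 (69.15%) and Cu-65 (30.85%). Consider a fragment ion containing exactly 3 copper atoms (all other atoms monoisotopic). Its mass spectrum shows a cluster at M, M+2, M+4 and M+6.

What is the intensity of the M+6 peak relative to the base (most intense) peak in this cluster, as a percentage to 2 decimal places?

Term probabilities: M 0.3307, M+2 0.4425, M+4 0.1974, M+6 0.0294. Base peak = M+2.
P(M+2) = C(3,1) × 0.6915^2 × 0.3085^1 = 3 × 0.47817225 × 0.3085 = 0.442548 (base)
P(M+6) = C(3,3) × 0.6915^0 × 0.3085^3 = 1 × 1.0000 × 0.02936064 = 0.029361
Relative intensity = 0.029361 / 0.442548 × 100 = 6.63

6.63%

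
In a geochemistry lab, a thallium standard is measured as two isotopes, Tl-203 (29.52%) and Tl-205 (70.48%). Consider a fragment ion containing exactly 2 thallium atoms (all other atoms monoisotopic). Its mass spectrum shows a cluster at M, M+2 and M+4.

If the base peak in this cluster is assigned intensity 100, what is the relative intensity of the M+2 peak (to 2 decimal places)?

83.77

Term probabilities: M 0.0871, M+2 0.4161, M+4 0.4967. Base peak = M+4.
P(M+4) = C(2,2) × 0.2952^0 × 0.7048^2 = 1 × 1.0000 × 0.49674304 = 0.496743 (base)
P(M+2) = C(2,1) × 0.2952^1 × 0.7048^1 = 2 × 0.2952 × 0.7048 = 0.416114
Relative intensity = 0.416114 / 0.496743 × 100 = 83.77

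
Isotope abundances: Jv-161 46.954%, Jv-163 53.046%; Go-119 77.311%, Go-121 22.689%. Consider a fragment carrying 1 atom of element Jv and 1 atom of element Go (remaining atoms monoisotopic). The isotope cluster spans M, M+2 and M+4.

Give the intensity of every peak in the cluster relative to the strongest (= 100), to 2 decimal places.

70.26 : 100.00 : 23.30

Element Jv pattern (n=1): 0.46954 : 0.53046
Element Go pattern (n=1): 0.77311 : 0.22689
Convolve the two distributions (both contribute in 2-u steps):
  M: 0.46954×0.77311 = 0.363006
  M+2: 0.46954×0.22689 + 0.53046×0.77311 = 0.516638
  M+4: 0.53046×0.22689 = 0.120356
Scale to base peak (0.516638) = 100: 70.26 : 100.00 : 23.30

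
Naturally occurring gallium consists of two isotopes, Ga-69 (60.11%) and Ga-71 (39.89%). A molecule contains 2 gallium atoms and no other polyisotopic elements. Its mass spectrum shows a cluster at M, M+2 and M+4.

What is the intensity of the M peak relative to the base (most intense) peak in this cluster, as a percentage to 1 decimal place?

75.3%

Term probabilities: M 0.3613, M+2 0.4796, M+4 0.1591. Base peak = M+2.
P(M+2) = C(2,1) × 0.6011^1 × 0.3989^1 = 2 × 0.6011 × 0.3989 = 0.479558 (base)
P(M) = C(2,0) × 0.6011^2 × 0.3989^0 = 1 × 0.36132121 × 1.0000 = 0.361321
Relative intensity = 0.361321 / 0.479558 × 100 = 75.3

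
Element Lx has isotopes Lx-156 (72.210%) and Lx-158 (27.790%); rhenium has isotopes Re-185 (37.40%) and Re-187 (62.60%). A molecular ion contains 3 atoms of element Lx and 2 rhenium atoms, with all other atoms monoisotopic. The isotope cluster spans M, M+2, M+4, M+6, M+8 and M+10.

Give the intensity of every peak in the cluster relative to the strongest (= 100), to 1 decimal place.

14.1 : 63.3 : 100.0 : 67.2 : 20.2 : 2.2

Element Lx pattern (n=3): 0.37652345 : 0.43471487 : 0.1672999 : 0.02146178
Rhenium pattern (n=2): 0.139876 : 0.468248 : 0.391876
Convolve the two distributions (both contribute in 2-u steps):
  M: 0.37652345×0.139876 = 0.052667
  M+2: 0.37652345×0.468248 + 0.43471487×0.139876 = 0.237113
  M+4: 0.37652345×0.391876 + 0.43471487×0.468248 + 0.1672999×0.139876 = 0.374506
  M+6: 0.43471487×0.391876 + 0.1672999×0.468248 + 0.02146178×0.139876 = 0.251694
  M+8: 0.1672999×0.391876 + 0.02146178×0.468248 = 0.075610
  M+10: 0.02146178×0.391876 = 0.008410
Scale to base peak (0.374506) = 100: 14.1 : 63.3 : 100.0 : 67.2 : 20.2 : 2.2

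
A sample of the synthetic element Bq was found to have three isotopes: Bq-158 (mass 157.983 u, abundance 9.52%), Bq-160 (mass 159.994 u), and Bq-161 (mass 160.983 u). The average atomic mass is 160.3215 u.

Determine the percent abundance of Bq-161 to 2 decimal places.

52.47%

Let x and y be the fractions of Bq-160 and Bq-161. Then x + y = 1 − 0.0952 = 0.9048 and 159.994x + 160.983y = 160.3215 − 0.0952×157.983 = 145.2815184.
Substituting: 159.994x + 160.983(0.9048 − x) = 145.2815184
(159.994 − 160.983)x = -0.3759  ⇒  x = 0.38008, y = 0.52472
Bq-160: 38.01%, Bq-161: 52.47%.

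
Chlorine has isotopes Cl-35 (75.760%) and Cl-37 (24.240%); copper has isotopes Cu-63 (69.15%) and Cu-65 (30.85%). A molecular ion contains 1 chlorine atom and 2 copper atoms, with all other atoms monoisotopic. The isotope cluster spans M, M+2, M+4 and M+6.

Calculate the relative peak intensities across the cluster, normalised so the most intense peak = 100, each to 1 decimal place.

Chlorine pattern (n=1): 0.7576 : 0.2424
Copper pattern (n=2): 0.47817225 : 0.4266555 : 0.09517225
Convolve the two distributions (both contribute in 2-u steps):
  M: 0.7576×0.47817225 = 0.362263
  M+2: 0.7576×0.4266555 + 0.2424×0.47817225 = 0.439143
  M+4: 0.7576×0.09517225 + 0.2424×0.4266555 = 0.175524
  M+6: 0.2424×0.09517225 = 0.023070
Scale to base peak (0.439143) = 100: 82.5 : 100.0 : 40.0 : 5.3

82.5 : 100.0 : 40.0 : 5.3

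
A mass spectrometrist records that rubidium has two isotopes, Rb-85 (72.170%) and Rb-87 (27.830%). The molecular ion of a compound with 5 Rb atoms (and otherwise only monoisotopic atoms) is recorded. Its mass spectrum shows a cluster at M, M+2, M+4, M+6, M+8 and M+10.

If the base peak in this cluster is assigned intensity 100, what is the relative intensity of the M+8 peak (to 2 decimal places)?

Binomial terms of (0.72170 + 0.27830)^5: M 0.1958, M+2 0.3775, M+4 0.2911, M+6 0.1123, M+8 0.0216, M+10 0.0017 → M+2 is the base peak.
P(M+2) = C(5,1) × 0.72170^4 × 0.27830^1 = 5 × 0.27128565 × 0.2783 = 0.377494 (base)
P(M+8) = C(5,4) × 0.72170^1 × 0.27830^4 = 5 × 0.7217 × 0.00599864 = 0.021646
Relative intensity = 0.021646 / 0.377494 × 100 = 5.73

5.73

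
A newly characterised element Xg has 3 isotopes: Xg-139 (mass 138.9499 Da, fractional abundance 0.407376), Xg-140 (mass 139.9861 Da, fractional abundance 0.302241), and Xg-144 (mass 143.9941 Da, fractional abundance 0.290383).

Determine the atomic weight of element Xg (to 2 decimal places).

140.73 Da

The abundance-weighted mean is 0.407376 × 138.9499 + 0.302241 × 139.9861 + 0.290383 × 143.9941
= 56.60485 + 42.30954 + 41.81344 = 140.72783 Da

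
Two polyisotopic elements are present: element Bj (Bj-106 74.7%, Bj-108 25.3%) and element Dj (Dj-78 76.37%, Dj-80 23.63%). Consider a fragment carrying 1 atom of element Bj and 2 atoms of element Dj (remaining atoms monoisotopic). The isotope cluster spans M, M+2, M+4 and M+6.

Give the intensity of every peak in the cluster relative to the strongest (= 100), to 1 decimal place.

Element Bj pattern (n=1): 0.7470 : 0.2530
Element Dj pattern (n=2): 0.58323769 : 0.36092462 : 0.05583769
Convolve the two distributions (both contribute in 2-u steps):
  M: 0.7470×0.58323769 = 0.435679
  M+2: 0.7470×0.36092462 + 0.2530×0.58323769 = 0.417170
  M+4: 0.7470×0.05583769 + 0.2530×0.36092462 = 0.133025
  M+6: 0.2530×0.05583769 = 0.014127
Scale to base peak (0.435679) = 100: 100.0 : 95.8 : 30.5 : 3.2

100.0 : 95.8 : 30.5 : 3.2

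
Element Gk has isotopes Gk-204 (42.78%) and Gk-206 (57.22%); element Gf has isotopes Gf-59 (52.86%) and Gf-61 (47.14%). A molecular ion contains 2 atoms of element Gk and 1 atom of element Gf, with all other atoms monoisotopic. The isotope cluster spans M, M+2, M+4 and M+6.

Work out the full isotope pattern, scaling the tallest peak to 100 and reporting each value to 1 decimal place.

Element Gk pattern (n=2): 0.18301284 : 0.48957432 : 0.32741284
Element Gf pattern (n=1): 0.5286 : 0.4714
Convolve the two distributions (both contribute in 2-u steps):
  M: 0.18301284×0.5286 = 0.096741
  M+2: 0.18301284×0.4714 + 0.48957432×0.5286 = 0.345061
  M+4: 0.48957432×0.4714 + 0.32741284×0.5286 = 0.403856
  M+6: 0.32741284×0.4714 = 0.154342
Scale to base peak (0.403856) = 100: 24.0 : 85.4 : 100.0 : 38.2

24.0 : 85.4 : 100.0 : 38.2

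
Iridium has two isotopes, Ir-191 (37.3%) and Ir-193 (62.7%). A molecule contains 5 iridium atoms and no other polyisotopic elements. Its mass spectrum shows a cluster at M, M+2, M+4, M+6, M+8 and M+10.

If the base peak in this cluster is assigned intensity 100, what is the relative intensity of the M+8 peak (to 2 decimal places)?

Binomial terms of (0.373 + 0.627)^5: M 0.0072, M+2 0.0607, M+4 0.2040, M+6 0.3429, M+8 0.2882, M+10 0.0969 → M+6 is the base peak.
P(M+6) = C(5,3) × 0.373^2 × 0.627^3 = 10 × 0.139129 × 0.24649188 = 0.342942 (base)
P(M+8) = C(5,4) × 0.373^1 × 0.627^4 = 5 × 0.3730 × 0.15455041 = 0.288237
Relative intensity = 0.288237 / 0.342942 × 100 = 84.05

84.05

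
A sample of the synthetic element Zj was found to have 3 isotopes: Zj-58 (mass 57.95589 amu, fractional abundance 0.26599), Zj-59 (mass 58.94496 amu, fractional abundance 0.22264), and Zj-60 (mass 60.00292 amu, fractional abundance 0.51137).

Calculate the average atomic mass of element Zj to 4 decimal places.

Ar = Σ fᵢ·mᵢ = 0.26599 × 57.95589 + 0.22264 × 58.94496 + 0.51137 × 60.00292
= 15.415687 + 13.123506 + 30.683693 = 59.222886 amu

59.2229 amu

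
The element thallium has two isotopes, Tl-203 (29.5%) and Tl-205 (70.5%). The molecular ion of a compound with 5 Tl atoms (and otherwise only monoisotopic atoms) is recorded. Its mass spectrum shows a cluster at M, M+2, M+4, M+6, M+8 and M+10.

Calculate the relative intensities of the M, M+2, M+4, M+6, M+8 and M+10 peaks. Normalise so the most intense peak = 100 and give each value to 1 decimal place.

0.6 : 7.3 : 35.0 : 83.7 : 100.0 : 47.8

Expanding (0.295 + 0.705)^5:
P(M) = 0.295^5 = 0.002234
P(M+2) = 5 × 0.295^4 × 0.705^1 = 0.026696
P(M+4) = 10 × 0.295^3 × 0.705^2 = 0.127598
P(M+6) = 10 × 0.295^2 × 0.705^3 = 0.304938
P(M+8) = 5 × 0.295^1 × 0.705^4 = 0.364375
P(M+10) = 0.705^5 = 0.174159
The M+8 peak is largest (0.364375); scaling to 100 gives 0.6 : 7.3 : 35.0 : 83.7 : 100.0 : 47.8.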